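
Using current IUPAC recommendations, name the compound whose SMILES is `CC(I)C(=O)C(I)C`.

The longest carbon chain that includes the carbonyl has 5 carbons, so the parent hydride is pentane.
The highest-priority functional group is a ketone (C=O on an internal carbon), so the name ends in -one.
Both numbering directions give the same locant set; either may be used.
With this numbering: the carbonyl at C-3; iodo groups at C-2 and C-4.
Assembling the pieces gives 2,4-diiodopentan-3-one.

2,4-diiodopentan-3-one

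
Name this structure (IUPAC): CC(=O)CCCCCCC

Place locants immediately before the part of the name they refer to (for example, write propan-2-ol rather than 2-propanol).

Counting along the main chain through the carbonyl gives 9 carbons: the parent is nonane.
The principal characteristic group is a ketone (C=O on an internal carbon), named with the suffix -one.
The numbering direction is chosen so that numbering from this end puts the carbonyl group at C-2 rather than C-8.
This places the carbonyl at C-2.
Assembling the pieces gives nonan-2-one.

nonan-2-one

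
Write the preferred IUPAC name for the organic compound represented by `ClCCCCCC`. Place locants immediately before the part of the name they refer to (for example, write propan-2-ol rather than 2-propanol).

1-chlorohexane

The parent chain contains 6 carbons (hexane).
Choose the numbering such that the substituent locant set {1} is lower than {6} at the first point of difference.
This places a chloro group at C-1.
Assembling the pieces gives 1-chlorohexane.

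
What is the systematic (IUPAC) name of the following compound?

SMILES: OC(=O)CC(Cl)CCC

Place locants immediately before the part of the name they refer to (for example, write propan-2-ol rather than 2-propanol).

Counting along the main chain through the –COOH group gives 6 carbons: the parent is hexane.
The highest-priority functional group is a carboxylic acid (terminal –COOH), so the name ends in -oic acid.
The numbering direction is chosen so that the carboxylic acid carbon is C-1 by definition.
That gives a chloro group at C-3.
The name is 3-chlorohexanoic acid.

3-chlorohexanoic acid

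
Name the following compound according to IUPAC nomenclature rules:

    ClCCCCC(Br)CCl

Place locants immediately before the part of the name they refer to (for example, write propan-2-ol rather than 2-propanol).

2-bromo-1,6-dichlorohexane

The parent chain contains 6 carbons (hexane).
Choose the numbering such that the substituent locant set {1,2,6} is lower than {1,5,6} at the first point of difference.
That gives a bromo group at C-2; chloro groups at C-1 and C-6.
Prefixes are listed alphabetically: bromo, chloro.
Putting it together: 2-bromo-1,6-dichlorohexane.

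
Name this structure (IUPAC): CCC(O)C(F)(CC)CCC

Counting along the main chain through the –OH group gives 7 carbons: the parent is heptane.
The principal characteristic group is an alcohol (–OH), named with the suffix -ol.
The numbering direction is chosen so that numbering from this end puts the hydroxyl group at C-3 rather than C-5.
With this numbering: the hydroxyl at C-3; an ethyl group at C-4; a fluoro group at C-4.
Prefixes are listed alphabetically: ethyl, fluoro.
Assembling the pieces gives 4-ethyl-4-fluoroheptan-3-ol.

4-ethyl-4-fluoroheptan-3-ol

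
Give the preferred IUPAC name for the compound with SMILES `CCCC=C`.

The longest carbon chain that includes the multiple bond has 5 carbons, so the parent hydride is pentane.
A C=C double bond in the chain gives the infix -ene-.
Choose the numbering such that numbering from this end puts the double bond at C-1 rather than C-4.
With this numbering: the double bond between C-1 and C-2.
Putting it together: pent-1-ene.

pent-1-ene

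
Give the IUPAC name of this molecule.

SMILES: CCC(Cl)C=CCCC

The longest chain bearing the multiple bond is 8 carbons long (octane).
The chain contains a C=C double bond, so the unsaturation ending is -ene.
Number the chain so that the substituent locant set {3} is lower than {6} at the first point of difference.
With this numbering: the double bond between C-4 and C-5; a chloro group at C-3.
Putting it together: 3-chlorooct-4-ene.

3-chlorooct-4-ene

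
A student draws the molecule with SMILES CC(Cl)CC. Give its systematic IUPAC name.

2-chlorobutane

The longest continuous carbon chain has 4 atoms, so the parent hydride is butane.
Choose the numbering such that the substituent locant set {2} is lower than {3} at the first point of difference.
This places a chloro group at C-2.
The name is 2-chlorobutane.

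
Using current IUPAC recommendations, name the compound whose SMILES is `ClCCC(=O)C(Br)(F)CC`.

The longest chain bearing the carbonyl is 6 carbons long (hexane).
The highest-priority functional group is a ketone (C=O on an internal carbon), so the name ends in -one.
Choose the numbering such that numbering from this end puts the carbonyl group at C-3 rather than C-4.
That gives the carbonyl at C-3; a bromo group at C-4; a chloro group at C-1; a fluoro group at C-4.
Substituent prefixes are cited in alphabetical order (multiplying prefixes like di-/tri- are ignored for ordering).
Putting it together: 4-bromo-1-chloro-4-fluorohexan-3-one.

4-bromo-1-chloro-4-fluorohexan-3-one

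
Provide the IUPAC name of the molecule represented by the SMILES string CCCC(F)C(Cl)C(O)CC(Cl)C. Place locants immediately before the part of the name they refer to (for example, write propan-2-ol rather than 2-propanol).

2,5-dichloro-6-fluorononan-4-ol

Counting along the main chain through the –OH group gives 9 carbons: the parent is nonane.
The principal characteristic group is an alcohol (–OH), named with the suffix -ol.
Number the chain so that numbering from this end puts the hydroxyl group at C-4 rather than C-6.
That gives the hydroxyl at C-4; chloro groups at C-2 and C-5; a fluoro group at C-6.
Prefixes are listed alphabetically: chloro, fluoro.
Assembling the pieces gives 2,5-dichloro-6-fluorononan-4-ol.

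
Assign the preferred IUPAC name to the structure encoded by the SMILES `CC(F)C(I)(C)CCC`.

2-fluoro-3-iodo-3-methylhexane

The longest continuous carbon chain has 6 atoms, so the parent hydride is hexane.
Number the chain so that the substituent locant set {2,3,3} is lower than {4,4,5} at the first point of difference.
This places a fluoro group at C-2; an iodo group at C-3; a methyl group at C-3.
The substituents are ordered alphabetically, ignoring any di-/tri- multipliers.
Assembling the pieces gives 2-fluoro-3-iodo-3-methylhexane.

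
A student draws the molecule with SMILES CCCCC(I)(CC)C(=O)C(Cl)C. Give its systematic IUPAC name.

2-chloro-4-ethyl-4-iodooctan-3-one

The longest carbon chain that includes the carbonyl has 8 carbons, so the parent hydride is octane.
A ketone (C=O on an internal carbon) is the principal characteristic group, giving the suffix -one.
Choose the numbering such that numbering from this end puts the carbonyl group at C-3 rather than C-6.
This places the carbonyl at C-3; a chloro group at C-2; an ethyl group at C-4; an iodo group at C-4.
Prefixes are listed alphabetically: chloro, ethyl, iodo.
The name is 2-chloro-4-ethyl-4-iodooctan-3-one.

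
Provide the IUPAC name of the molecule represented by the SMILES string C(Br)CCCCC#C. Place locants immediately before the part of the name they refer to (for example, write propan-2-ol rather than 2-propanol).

The longest chain bearing the multiple bond is 7 carbons long (heptane).
A C≡C triple bond in the chain gives the infix -yne-.
Number the chain so that numbering from this end puts the triple bond at C-1 rather than C-6.
That gives the triple bond between C-1 and C-2; a bromo group at C-7.
The name is 7-bromohept-1-yne.

7-bromohept-1-yne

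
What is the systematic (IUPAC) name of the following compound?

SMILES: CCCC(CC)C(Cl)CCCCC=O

6-chloro-7-ethyldecanal

The longest carbon chain that includes the –CHO group has 10 carbons, so the parent hydride is decane.
The highest-priority functional group is an aldehyde (terminal –CHO), so the name ends in -al.
Choose the numbering such that the aldehyde carbon is C-1 by definition.
This places a chloro group at C-6; an ethyl group at C-7.
The substituents are ordered alphabetically, ignoring any di-/tri- multipliers.
Assembling the pieces gives 6-chloro-7-ethyldecanal.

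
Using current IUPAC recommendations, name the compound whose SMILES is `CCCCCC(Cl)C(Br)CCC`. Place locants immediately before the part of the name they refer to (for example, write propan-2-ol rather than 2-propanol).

4-bromo-5-chlorodecane

The longest carbon chain is 10 atoms: the parent is decane.
Number the chain so that the substituent locant set {4,5} is lower than {6,7} at the first point of difference.
With this numbering: a bromo group at C-4; a chloro group at C-5.
The substituents are ordered alphabetically, ignoring any di-/tri- multipliers.
Assembling the pieces gives 4-bromo-5-chlorodecane.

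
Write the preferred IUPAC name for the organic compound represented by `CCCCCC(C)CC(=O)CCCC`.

The longest carbon chain that includes the carbonyl has 12 carbons, so the parent hydride is dodecane.
A ketone (C=O on an internal carbon) is the principal characteristic group, giving the suffix -one.
Number the chain so that numbering from this end puts the carbonyl group at C-5 rather than C-8.
This places the carbonyl at C-5; a methyl group at C-7.
Assembling the pieces gives 7-methyldodecan-5-one.

7-methyldodecan-5-one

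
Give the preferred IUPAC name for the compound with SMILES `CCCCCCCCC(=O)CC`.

undecan-3-one

The longest chain bearing the carbonyl is 11 carbons long (undecane).
A ketone (C=O on an internal carbon) is the principal characteristic group, giving the suffix -one.
Choose the numbering such that numbering from this end puts the carbonyl group at C-3 rather than C-9.
With this numbering: the carbonyl at C-3.
Putting it together: undecan-3-one.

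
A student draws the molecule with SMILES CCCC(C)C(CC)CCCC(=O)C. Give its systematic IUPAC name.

6-ethyl-7-methyldecan-2-one

The longest chain bearing the carbonyl is 10 carbons long (decane).
A ketone (C=O on an internal carbon) is the principal characteristic group, giving the suffix -one.
Number the chain so that numbering from this end puts the carbonyl group at C-2 rather than C-9.
With this numbering: the carbonyl at C-2; an ethyl group at C-6; a methyl group at C-7.
The substituents are ordered alphabetically, ignoring any di-/tri- multipliers.
Assembling the pieces gives 6-ethyl-7-methyldecan-2-one.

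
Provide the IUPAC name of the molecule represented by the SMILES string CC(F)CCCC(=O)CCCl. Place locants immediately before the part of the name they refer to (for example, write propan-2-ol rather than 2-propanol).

The longest chain bearing the carbonyl is 8 carbons long (octane).
A ketone (C=O on an internal carbon) is the principal characteristic group, giving the suffix -one.
Number the chain so that numbering from this end puts the carbonyl group at C-3 rather than C-6.
This places the carbonyl at C-3; a chloro group at C-1; a fluoro group at C-7.
Substituent prefixes are cited in alphabetical order (multiplying prefixes like di-/tri- are ignored for ordering).
Putting it together: 1-chloro-7-fluorooctan-3-one.

1-chloro-7-fluorooctan-3-one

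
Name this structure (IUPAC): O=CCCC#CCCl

6-chlorohex-4-ynal

The longest chain bearing the –CHO group and the multiple bond is 6 carbons long (hexane).
An aldehyde (terminal –CHO) is the principal characteristic group, giving the suffix -al.
The chain contains a C≡C triple bond, so the unsaturation ending is -yne.
The numbering direction is chosen so that the aldehyde carbon is C-1 by definition.
This places the triple bond between C-4 and C-5; a chloro group at C-6.
Assembling the pieces gives 6-chlorohex-4-ynal.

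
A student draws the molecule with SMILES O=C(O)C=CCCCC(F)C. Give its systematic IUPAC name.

The longest carbon chain that includes the –COOH group and the multiple bond has 8 carbons, so the parent hydride is octane.
The highest-priority functional group is a carboxylic acid (terminal –COOH), so the name ends in -oic acid.
A C=C double bond in the chain gives the infix -ene-.
Number the chain so that the carboxylic acid carbon is C-1 by definition.
That gives the double bond between C-2 and C-3; a fluoro group at C-7.
Putting it together: 7-fluorooct-2-enoic acid.

7-fluorooct-2-enoic acid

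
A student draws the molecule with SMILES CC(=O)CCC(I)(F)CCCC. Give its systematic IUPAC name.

5-fluoro-5-iodononan-2-one

Counting along the main chain through the carbonyl gives 9 carbons: the parent is nonane.
The highest-priority functional group is a ketone (C=O on an internal carbon), so the name ends in -one.
Choose the numbering such that numbering from this end puts the carbonyl group at C-2 rather than C-8.
This places the carbonyl at C-2; a fluoro group at C-5; an iodo group at C-5.
Prefixes are listed alphabetically: fluoro, iodo.
Assembling the pieces gives 5-fluoro-5-iodononan-2-one.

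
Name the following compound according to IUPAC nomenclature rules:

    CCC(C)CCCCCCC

3-methyldecane

The longest continuous carbon chain has 10 atoms, so the parent hydride is decane.
Choose the numbering such that the substituent locant set {3} is lower than {8} at the first point of difference.
With this numbering: a methyl group at C-3.
The name is 3-methyldecane.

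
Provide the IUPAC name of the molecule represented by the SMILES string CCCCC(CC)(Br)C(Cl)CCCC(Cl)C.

7-bromo-2,6-dichloro-7-ethylundecane

The longest carbon chain is 11 atoms: the parent is undecane.
Number the chain so that the substituent locant set {2,6,7,7} is lower than {5,5,6,10} at the first point of difference.
This places a bromo group at C-7; chloro groups at C-2 and C-6; an ethyl group at C-7.
Prefixes are listed alphabetically: bromo, chloro, ethyl.
Assembling the pieces gives 7-bromo-2,6-dichloro-7-ethylundecane.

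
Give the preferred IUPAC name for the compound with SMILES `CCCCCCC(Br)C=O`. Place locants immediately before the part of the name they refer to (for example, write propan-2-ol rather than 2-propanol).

2-bromooctanal

Counting along the main chain through the –CHO group gives 8 carbons: the parent is octane.
An aldehyde (terminal –CHO) is the principal characteristic group, giving the suffix -al.
Choose the numbering such that the aldehyde carbon is C-1 by definition.
That gives a bromo group at C-2.
The name is 2-bromooctanal.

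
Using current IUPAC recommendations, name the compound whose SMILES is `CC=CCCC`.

The longest carbon chain that includes the multiple bond has 6 carbons, so the parent hydride is hexane.
There is one C=C double bond, indicated by the ending -ene.
The numbering direction is chosen so that numbering from this end puts the double bond at C-2 rather than C-4.
With this numbering: the double bond between C-2 and C-3.
Putting it together: hex-2-ene.

hex-2-ene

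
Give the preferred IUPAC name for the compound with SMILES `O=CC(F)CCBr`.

4-bromo-2-fluorobutanal

The longest carbon chain that includes the –CHO group has 4 carbons, so the parent hydride is butane.
The principal characteristic group is an aldehyde (terminal –CHO), named with the suffix -al.
The numbering direction is chosen so that the aldehyde carbon is C-1 by definition.
That gives a bromo group at C-4; a fluoro group at C-2.
Prefixes are listed alphabetically: bromo, fluoro.
Assembling the pieces gives 4-bromo-2-fluorobutanal.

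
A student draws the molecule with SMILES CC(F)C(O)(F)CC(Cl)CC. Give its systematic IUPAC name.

Counting along the main chain through the –OH group gives 7 carbons: the parent is heptane.
The highest-priority functional group is an alcohol (–OH), so the name ends in -ol.
The numbering direction is chosen so that numbering from this end puts the hydroxyl group at C-3 rather than C-5.
This places the hydroxyl at C-3; a chloro group at C-5; fluoro groups at C-2 and C-3.
Prefixes are listed alphabetically: chloro, fluoro.
Putting it together: 5-chloro-2,3-difluoroheptan-3-ol.

5-chloro-2,3-difluoroheptan-3-ol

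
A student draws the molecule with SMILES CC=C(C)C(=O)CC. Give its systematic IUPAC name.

Counting along the main chain through the carbonyl and the multiple bond gives 6 carbons: the parent is hexane.
The highest-priority functional group is a ketone (C=O on an internal carbon), so the name ends in -one.
A C=C double bond in the chain gives the infix -ene-.
Choose the numbering such that numbering from this end puts the carbonyl group at C-3 rather than C-4.
This places the carbonyl at C-3; the double bond between C-4 and C-5; a methyl group at C-4.
Assembling the pieces gives 4-methylhex-4-en-3-one.

4-methylhex-4-en-3-one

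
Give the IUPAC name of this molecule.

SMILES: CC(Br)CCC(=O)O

4-bromopentanoic acid

Counting along the main chain through the –COOH group gives 5 carbons: the parent is pentane.
The principal characteristic group is a carboxylic acid (terminal –COOH), named with the suffix -oic acid.
Choose the numbering such that the carboxylic acid carbon is C-1 by definition.
With this numbering: a bromo group at C-4.
Putting it together: 4-bromopentanoic acid.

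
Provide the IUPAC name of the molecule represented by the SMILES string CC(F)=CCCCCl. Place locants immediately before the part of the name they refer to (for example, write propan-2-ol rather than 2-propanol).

The longest carbon chain that includes the multiple bond has 6 carbons, so the parent hydride is hexane.
There is one C=C double bond, indicated by the ending -ene.
The numbering direction is chosen so that numbering from this end puts the double bond at C-2 rather than C-4.
That gives the double bond between C-2 and C-3; a chloro group at C-6; a fluoro group at C-2.
The substituents are ordered alphabetically, ignoring any di-/tri- multipliers.
The name is 6-chloro-2-fluorohex-2-ene.

6-chloro-2-fluorohex-2-ene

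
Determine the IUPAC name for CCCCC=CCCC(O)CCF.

The longest chain bearing the –OH group and the multiple bond is 11 carbons long (undecane).
An alcohol (–OH) is the principal characteristic group, giving the suffix -ol.
A C=C double bond in the chain gives the infix -ene-.
The numbering direction is chosen so that numbering from this end puts the hydroxyl group at C-3 rather than C-9.
With this numbering: the hydroxyl at C-3; the double bond between C-6 and C-7; a fluoro group at C-1.
Putting it together: 1-fluoroundec-6-en-3-ol.

1-fluoroundec-6-en-3-ol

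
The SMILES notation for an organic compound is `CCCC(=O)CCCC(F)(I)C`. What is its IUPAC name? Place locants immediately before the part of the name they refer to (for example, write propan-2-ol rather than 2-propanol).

8-fluoro-8-iodononan-4-one

Counting along the main chain through the carbonyl gives 9 carbons: the parent is nonane.
A ketone (C=O on an internal carbon) is the principal characteristic group, giving the suffix -one.
The numbering direction is chosen so that numbering from this end puts the carbonyl group at C-4 rather than C-6.
That gives the carbonyl at C-4; a fluoro group at C-8; an iodo group at C-8.
Prefixes are listed alphabetically: fluoro, iodo.
Putting it together: 8-fluoro-8-iodononan-4-one.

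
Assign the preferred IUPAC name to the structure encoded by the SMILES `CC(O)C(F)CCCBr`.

The longest chain bearing the –OH group is 6 carbons long (hexane).
The highest-priority functional group is an alcohol (–OH), so the name ends in -ol.
Choose the numbering such that numbering from this end puts the hydroxyl group at C-2 rather than C-5.
That gives the hydroxyl at C-2; a bromo group at C-6; a fluoro group at C-3.
Prefixes are listed alphabetically: bromo, fluoro.
The name is 6-bromo-3-fluorohexan-2-ol.

6-bromo-3-fluorohexan-2-ol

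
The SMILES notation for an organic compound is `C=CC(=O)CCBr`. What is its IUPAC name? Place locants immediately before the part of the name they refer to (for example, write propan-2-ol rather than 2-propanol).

5-bromopent-1-en-3-one

The longest chain bearing the carbonyl and the multiple bond is 5 carbons long (pentane).
The highest-priority functional group is a ketone (C=O on an internal carbon), so the name ends in -one.
A C=C double bond in the chain gives the infix -ene-.
Number the chain so that numbering from this end puts the double bond at C-1 rather than C-4.
That gives the carbonyl at C-3; the double bond between C-1 and C-2; a bromo group at C-5.
The name is 5-bromopent-1-en-3-one.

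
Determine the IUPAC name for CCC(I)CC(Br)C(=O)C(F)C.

4-bromo-2-fluoro-6-iodooctan-3-one

The longest chain bearing the carbonyl is 8 carbons long (octane).
A ketone (C=O on an internal carbon) is the principal characteristic group, giving the suffix -one.
The numbering direction is chosen so that numbering from this end puts the carbonyl group at C-3 rather than C-6.
That gives the carbonyl at C-3; a bromo group at C-4; a fluoro group at C-2; an iodo group at C-6.
Prefixes are listed alphabetically: bromo, fluoro, iodo.
The name is 4-bromo-2-fluoro-6-iodooctan-3-one.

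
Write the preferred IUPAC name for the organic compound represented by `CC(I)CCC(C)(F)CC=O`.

Counting along the main chain through the –CHO group gives 7 carbons: the parent is heptane.
An aldehyde (terminal –CHO) is the principal characteristic group, giving the suffix -al.
The numbering direction is chosen so that the aldehyde carbon is C-1 by definition.
That gives a fluoro group at C-3; an iodo group at C-6; a methyl group at C-3.
Prefixes are listed alphabetically: fluoro, iodo, methyl.
The name is 3-fluoro-6-iodo-3-methylheptanal.

3-fluoro-6-iodo-3-methylheptanal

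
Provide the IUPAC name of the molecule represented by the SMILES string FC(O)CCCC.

1-fluoropentan-1-ol

The longest carbon chain that includes the –OH group has 5 carbons, so the parent hydride is pentane.
The principal characteristic group is an alcohol (–OH), named with the suffix -ol.
Number the chain so that numbering from this end puts the hydroxyl group at C-1 rather than C-5.
This places the hydroxyl at C-1; a fluoro group at C-1.
Assembling the pieces gives 1-fluoropentan-1-ol.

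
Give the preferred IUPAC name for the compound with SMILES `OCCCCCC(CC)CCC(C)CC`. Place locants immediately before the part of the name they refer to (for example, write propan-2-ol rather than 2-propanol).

6-ethyl-9-methylundecan-1-ol

The longest carbon chain that includes the –OH group has 11 carbons, so the parent hydride is undecane.
The principal characteristic group is an alcohol (–OH), named with the suffix -ol.
Choose the numbering such that numbering from this end puts the hydroxyl group at C-1 rather than C-11.
That gives the hydroxyl at C-1; an ethyl group at C-6; a methyl group at C-9.
Prefixes are listed alphabetically: ethyl, methyl.
Assembling the pieces gives 6-ethyl-9-methylundecan-1-ol.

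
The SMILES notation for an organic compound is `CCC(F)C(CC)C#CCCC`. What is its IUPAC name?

Counting along the main chain through the multiple bond gives 9 carbons: the parent is nonane.
A C≡C triple bond in the chain gives the infix -yne-.
The numbering direction is chosen so that numbering from this end puts the triple bond at C-4 rather than C-5.
That gives the triple bond between C-4 and C-5; an ethyl group at C-6; a fluoro group at C-7.
Substituent prefixes are cited in alphabetical order (multiplying prefixes like di-/tri- are ignored for ordering).
The name is 6-ethyl-7-fluoronon-4-yne.

6-ethyl-7-fluoronon-4-yne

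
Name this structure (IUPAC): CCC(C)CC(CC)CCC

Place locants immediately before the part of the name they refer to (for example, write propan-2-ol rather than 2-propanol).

The parent chain contains 8 carbons (octane).
Number the chain so that the substituent locant set {3,5} is lower than {4,6} at the first point of difference.
That gives an ethyl group at C-5; a methyl group at C-3.
Substituent prefixes are cited in alphabetical order (multiplying prefixes like di-/tri- are ignored for ordering).
Assembling the pieces gives 5-ethyl-3-methyloctane.

5-ethyl-3-methyloctane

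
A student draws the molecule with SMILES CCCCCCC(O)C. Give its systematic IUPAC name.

The longest chain bearing the –OH group is 8 carbons long (octane).
An alcohol (–OH) is the principal characteristic group, giving the suffix -ol.
Number the chain so that numbering from this end puts the hydroxyl group at C-2 rather than C-7.
With this numbering: the hydroxyl at C-2.
Assembling the pieces gives octan-2-ol.

octan-2-ol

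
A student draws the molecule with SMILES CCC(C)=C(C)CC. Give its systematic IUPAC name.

3,4-dimethylhex-3-ene

The longest carbon chain that includes the multiple bond has 6 carbons, so the parent hydride is hexane.
There is one C=C double bond, indicated by the ending -ene.
Numbering from either end gives identical locants here.
With this numbering: the double bond between C-3 and C-4; methyl groups at C-3 and C-4.
Assembling the pieces gives 3,4-dimethylhex-3-ene.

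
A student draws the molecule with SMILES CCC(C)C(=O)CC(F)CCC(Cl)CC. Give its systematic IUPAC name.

9-chloro-6-fluoro-3-methylundecan-4-one

The longest chain bearing the carbonyl is 11 carbons long (undecane).
The highest-priority functional group is a ketone (C=O on an internal carbon), so the name ends in -one.
Number the chain so that numbering from this end puts the carbonyl group at C-4 rather than C-8.
That gives the carbonyl at C-4; a chloro group at C-9; a fluoro group at C-6; a methyl group at C-3.
The substituents are ordered alphabetically, ignoring any di-/tri- multipliers.
The name is 9-chloro-6-fluoro-3-methylundecan-4-one.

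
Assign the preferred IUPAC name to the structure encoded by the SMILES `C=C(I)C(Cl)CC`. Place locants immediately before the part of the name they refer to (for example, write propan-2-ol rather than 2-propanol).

Counting along the main chain through the multiple bond gives 5 carbons: the parent is pentane.
A C=C double bond in the chain gives the infix -ene-.
Choose the numbering such that numbering from this end puts the double bond at C-1 rather than C-4.
With this numbering: the double bond between C-1 and C-2; a chloro group at C-3; an iodo group at C-2.
Prefixes are listed alphabetically: chloro, iodo.
Assembling the pieces gives 3-chloro-2-iodopent-1-ene.

3-chloro-2-iodopent-1-ene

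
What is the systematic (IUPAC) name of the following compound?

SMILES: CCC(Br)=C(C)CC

3-bromo-4-methylhex-3-ene

The longest carbon chain that includes the multiple bond has 6 carbons, so the parent hydride is hexane.
There is one C=C double bond, indicated by the ending -ene.
Number the chain so that the locant sets are identical either way, so the alphabetically earlier bromo substituent takes the lower locant (3 rather than 4).
That gives the double bond between C-3 and C-4; a bromo group at C-3; a methyl group at C-4.
Substituent prefixes are cited in alphabetical order (multiplying prefixes like di-/tri- are ignored for ordering).
Putting it together: 3-bromo-4-methylhex-3-ene.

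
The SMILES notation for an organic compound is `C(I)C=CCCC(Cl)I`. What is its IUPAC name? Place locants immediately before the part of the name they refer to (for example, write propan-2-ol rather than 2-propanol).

6-chloro-1,6-diiodohex-2-ene

The longest carbon chain that includes the multiple bond has 6 carbons, so the parent hydride is hexane.
A C=C double bond in the chain gives the infix -ene-.
The numbering direction is chosen so that numbering from this end puts the double bond at C-2 rather than C-4.
With this numbering: the double bond between C-2 and C-3; a chloro group at C-6; iodo groups at C-1 and C-6.
The substituents are ordered alphabetically, ignoring any di-/tri- multipliers.
Assembling the pieces gives 6-chloro-1,6-diiodohex-2-ene.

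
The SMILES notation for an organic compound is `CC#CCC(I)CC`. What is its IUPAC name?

5-iodohept-2-yne

The longest chain bearing the multiple bond is 7 carbons long (heptane).
There is one C≡C triple bond, indicated by the ending -yne.
Number the chain so that numbering from this end puts the triple bond at C-2 rather than C-5.
This places the triple bond between C-2 and C-3; an iodo group at C-5.
Putting it together: 5-iodohept-2-yne.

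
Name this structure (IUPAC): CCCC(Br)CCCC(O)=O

The longest chain bearing the –COOH group is 8 carbons long (octane).
The highest-priority functional group is a carboxylic acid (terminal –COOH), so the name ends in -oic acid.
The numbering direction is chosen so that the carboxylic acid carbon is C-1 by definition.
This places a bromo group at C-5.
Putting it together: 5-bromooctanoic acid.

5-bromooctanoic acid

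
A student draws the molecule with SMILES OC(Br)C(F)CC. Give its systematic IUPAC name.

The longest carbon chain that includes the –OH group has 4 carbons, so the parent hydride is butane.
An alcohol (–OH) is the principal characteristic group, giving the suffix -ol.
The numbering direction is chosen so that numbering from this end puts the hydroxyl group at C-1 rather than C-4.
This places the hydroxyl at C-1; a bromo group at C-1; a fluoro group at C-2.
The substituents are ordered alphabetically, ignoring any di-/tri- multipliers.
The name is 1-bromo-2-fluorobutan-1-ol.

1-bromo-2-fluorobutan-1-ol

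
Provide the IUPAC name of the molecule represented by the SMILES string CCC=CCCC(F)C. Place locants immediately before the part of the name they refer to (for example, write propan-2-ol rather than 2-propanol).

7-fluorooct-3-ene

Counting along the main chain through the multiple bond gives 8 carbons: the parent is octane.
There is one C=C double bond, indicated by the ending -ene.
Choose the numbering such that numbering from this end puts the double bond at C-3 rather than C-5.
With this numbering: the double bond between C-3 and C-4; a fluoro group at C-7.
Assembling the pieces gives 7-fluorooct-3-ene.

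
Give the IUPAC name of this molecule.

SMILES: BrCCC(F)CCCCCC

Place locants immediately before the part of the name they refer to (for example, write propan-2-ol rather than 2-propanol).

1-bromo-3-fluorononane

The longest carbon chain is 9 atoms: the parent is nonane.
The numbering direction is chosen so that the substituent locant set {1,3} is lower than {7,9} at the first point of difference.
This places a bromo group at C-1; a fluoro group at C-3.
Prefixes are listed alphabetically: bromo, fluoro.
The name is 1-bromo-3-fluorononane.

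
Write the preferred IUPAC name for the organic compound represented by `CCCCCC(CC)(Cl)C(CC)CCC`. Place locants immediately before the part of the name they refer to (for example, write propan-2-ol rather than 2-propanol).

5-chloro-4,5-diethyldecane

The longest continuous carbon chain has 10 atoms, so the parent hydride is decane.
The numbering direction is chosen so that the substituent locant set {4,5,5} is lower than {6,6,7} at the first point of difference.
That gives a chloro group at C-5; ethyl groups at C-4 and C-5.
Substituent prefixes are cited in alphabetical order (multiplying prefixes like di-/tri- are ignored for ordering).
Putting it together: 5-chloro-4,5-diethyldecane.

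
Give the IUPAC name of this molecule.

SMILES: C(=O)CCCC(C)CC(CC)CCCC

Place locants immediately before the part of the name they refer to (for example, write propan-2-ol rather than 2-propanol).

Counting along the main chain through the –CHO group gives 11 carbons: the parent is undecane.
An aldehyde (terminal –CHO) is the principal characteristic group, giving the suffix -al.
Number the chain so that the aldehyde carbon is C-1 by definition.
This places an ethyl group at C-7; a methyl group at C-5.
Substituent prefixes are cited in alphabetical order (multiplying prefixes like di-/tri- are ignored for ordering).
Assembling the pieces gives 7-ethyl-5-methylundecanal.

7-ethyl-5-methylundecanal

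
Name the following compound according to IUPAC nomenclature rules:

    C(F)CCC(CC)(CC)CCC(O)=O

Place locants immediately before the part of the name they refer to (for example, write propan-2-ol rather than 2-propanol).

4,4-diethyl-7-fluoroheptanoic acid

Counting along the main chain through the –COOH group gives 7 carbons: the parent is heptane.
The principal characteristic group is a carboxylic acid (terminal –COOH), named with the suffix -oic acid.
Choose the numbering such that the carboxylic acid carbon is C-1 by definition.
That gives two ethyl groups at C-4; a fluoro group at C-7.
The substituents are ordered alphabetically, ignoring any di-/tri- multipliers.
The name is 4,4-diethyl-7-fluoroheptanoic acid.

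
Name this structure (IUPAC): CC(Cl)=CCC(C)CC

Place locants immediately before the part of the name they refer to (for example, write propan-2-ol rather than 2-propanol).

Counting along the main chain through the multiple bond gives 7 carbons: the parent is heptane.
The chain contains a C=C double bond, so the unsaturation ending is -ene.
The numbering direction is chosen so that numbering from this end puts the double bond at C-2 rather than C-5.
That gives the double bond between C-2 and C-3; a chloro group at C-2; a methyl group at C-5.
Substituent prefixes are cited in alphabetical order (multiplying prefixes like di-/tri- are ignored for ordering).
Putting it together: 2-chloro-5-methylhept-2-ene.

2-chloro-5-methylhept-2-ene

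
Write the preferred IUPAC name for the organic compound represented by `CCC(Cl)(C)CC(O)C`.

4-chloro-4-methylhexan-2-ol

The longest chain bearing the –OH group is 6 carbons long (hexane).
An alcohol (–OH) is the principal characteristic group, giving the suffix -ol.
The numbering direction is chosen so that numbering from this end puts the hydroxyl group at C-2 rather than C-5.
This places the hydroxyl at C-2; a chloro group at C-4; a methyl group at C-4.
Prefixes are listed alphabetically: chloro, methyl.
Assembling the pieces gives 4-chloro-4-methylhexan-2-ol.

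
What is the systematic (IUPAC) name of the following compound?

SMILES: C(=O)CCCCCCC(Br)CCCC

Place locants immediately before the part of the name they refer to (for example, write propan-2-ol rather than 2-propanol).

8-bromododecanal

The longest carbon chain that includes the –CHO group has 12 carbons, so the parent hydride is dodecane.
The highest-priority functional group is an aldehyde (terminal –CHO), so the name ends in -al.
The numbering direction is chosen so that the aldehyde carbon is C-1 by definition.
This places a bromo group at C-8.
The name is 8-bromododecanal.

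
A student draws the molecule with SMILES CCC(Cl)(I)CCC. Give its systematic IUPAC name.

The longest continuous carbon chain has 6 atoms, so the parent hydride is hexane.
Choose the numbering such that the substituent locant set {3,3} is lower than {4,4} at the first point of difference.
That gives a chloro group at C-3; an iodo group at C-3.
The substituents are ordered alphabetically, ignoring any di-/tri- multipliers.
The name is 3-chloro-3-iodohexane.

3-chloro-3-iodohexane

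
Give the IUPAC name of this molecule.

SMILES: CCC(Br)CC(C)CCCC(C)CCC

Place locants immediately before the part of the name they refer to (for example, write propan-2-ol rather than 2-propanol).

3-bromo-5,9-dimethyldodecane

The longest continuous carbon chain has 12 atoms, so the parent hydride is dodecane.
Choose the numbering such that the substituent locant set {3,5,9} is lower than {4,8,10} at the first point of difference.
With this numbering: a bromo group at C-3; methyl groups at C-5 and C-9.
Substituent prefixes are cited in alphabetical order (multiplying prefixes like di-/tri- are ignored for ordering).
The name is 3-bromo-5,9-dimethyldodecane.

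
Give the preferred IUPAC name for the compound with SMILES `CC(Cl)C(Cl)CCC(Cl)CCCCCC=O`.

7,10,11-trichlorododecanal

The longest carbon chain that includes the –CHO group has 12 carbons, so the parent hydride is dodecane.
An aldehyde (terminal –CHO) is the principal characteristic group, giving the suffix -al.
The numbering direction is chosen so that the aldehyde carbon is C-1 by definition.
That gives chloro groups at C-7 and C-10 and C-11.
The name is 7,10,11-trichlorododecanal.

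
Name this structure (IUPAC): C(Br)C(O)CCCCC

1-bromoheptan-2-ol

The longest carbon chain that includes the –OH group has 7 carbons, so the parent hydride is heptane.
The highest-priority functional group is an alcohol (–OH), so the name ends in -ol.
The numbering direction is chosen so that numbering from this end puts the hydroxyl group at C-2 rather than C-6.
This places the hydroxyl at C-2; a bromo group at C-1.
Putting it together: 1-bromoheptan-2-ol.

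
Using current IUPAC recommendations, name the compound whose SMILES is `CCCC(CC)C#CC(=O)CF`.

The longest carbon chain that includes the carbonyl and the multiple bond has 8 carbons, so the parent hydride is octane.
The highest-priority functional group is a ketone (C=O on an internal carbon), so the name ends in -one.
The chain contains a C≡C triple bond, so the unsaturation ending is -yne.
The numbering direction is chosen so that numbering from this end puts the carbonyl group at C-2 rather than C-7.
That gives the carbonyl at C-2; the triple bond between C-3 and C-4; an ethyl group at C-5; a fluoro group at C-1.
The substituents are ordered alphabetically, ignoring any di-/tri- multipliers.
Putting it together: 5-ethyl-1-fluorooct-3-yn-2-one.

5-ethyl-1-fluorooct-3-yn-2-one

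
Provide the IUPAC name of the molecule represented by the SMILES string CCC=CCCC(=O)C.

The longest chain bearing the carbonyl and the multiple bond is 8 carbons long (octane).
A ketone (C=O on an internal carbon) is the principal characteristic group, giving the suffix -one.
The chain contains a C=C double bond, so the unsaturation ending is -ene.
Choose the numbering such that numbering from this end puts the carbonyl group at C-2 rather than C-7.
With this numbering: the carbonyl at C-2; the double bond between C-5 and C-6.
The name is oct-5-en-2-one.

oct-5-en-2-one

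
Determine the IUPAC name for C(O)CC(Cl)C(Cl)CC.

3,4-dichlorohexan-1-ol

The longest carbon chain that includes the –OH group has 6 carbons, so the parent hydride is hexane.
The highest-priority functional group is an alcohol (–OH), so the name ends in -ol.
Number the chain so that numbering from this end puts the hydroxyl group at C-1 rather than C-6.
This places the hydroxyl at C-1; chloro groups at C-3 and C-4.
Putting it together: 3,4-dichlorohexan-1-ol.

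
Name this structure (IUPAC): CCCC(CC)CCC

The parent chain contains 7 carbons (heptane).
Both numbering directions give the same locant set; either may be used.
This places an ethyl group at C-4.
Putting it together: 4-ethylheptane.

4-ethylheptane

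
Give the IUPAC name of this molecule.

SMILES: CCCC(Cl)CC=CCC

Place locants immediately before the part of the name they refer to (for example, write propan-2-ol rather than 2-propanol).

6-chloronon-3-ene

Counting along the main chain through the multiple bond gives 9 carbons: the parent is nonane.
The chain contains a C=C double bond, so the unsaturation ending is -ene.
The numbering direction is chosen so that numbering from this end puts the double bond at C-3 rather than C-6.
That gives the double bond between C-3 and C-4; a chloro group at C-6.
The name is 6-chloronon-3-ene.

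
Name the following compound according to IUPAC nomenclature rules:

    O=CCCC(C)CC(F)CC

6-fluoro-4-methyloctanal

The longest chain bearing the –CHO group is 8 carbons long (octane).
The principal characteristic group is an aldehyde (terminal –CHO), named with the suffix -al.
Number the chain so that the aldehyde carbon is C-1 by definition.
That gives a fluoro group at C-6; a methyl group at C-4.
Prefixes are listed alphabetically: fluoro, methyl.
Assembling the pieces gives 6-fluoro-4-methyloctanal.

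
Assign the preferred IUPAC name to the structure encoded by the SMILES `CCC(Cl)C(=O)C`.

3-chloropentan-2-one

Counting along the main chain through the carbonyl gives 5 carbons: the parent is pentane.
The principal characteristic group is a ketone (C=O on an internal carbon), named with the suffix -one.
Number the chain so that numbering from this end puts the carbonyl group at C-2 rather than C-4.
This places the carbonyl at C-2; a chloro group at C-3.
Assembling the pieces gives 3-chloropentan-2-one.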